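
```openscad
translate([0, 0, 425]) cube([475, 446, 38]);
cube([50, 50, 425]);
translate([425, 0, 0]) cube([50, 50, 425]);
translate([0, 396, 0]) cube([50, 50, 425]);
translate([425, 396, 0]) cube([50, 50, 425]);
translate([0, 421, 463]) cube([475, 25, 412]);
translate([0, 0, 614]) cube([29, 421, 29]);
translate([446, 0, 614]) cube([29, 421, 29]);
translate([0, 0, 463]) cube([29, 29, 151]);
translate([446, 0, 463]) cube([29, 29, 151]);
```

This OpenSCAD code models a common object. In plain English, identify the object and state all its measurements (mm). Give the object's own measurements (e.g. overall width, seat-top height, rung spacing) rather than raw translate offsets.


A chair. The seat is a 475×446×38 mm slab with its top at z = 463 mm, on four 50×50 mm corner legs (flush with the seat edges, standing on z = 0). A flat backrest 25 mm thick, 412 mm tall, spans the full seat width and rises from the seat top along its +y edge, rear face flush with the rear of the seat. Two armrests of 29×29 mm section run along each side from the seat's front edge to the front of the backrest, top faces 180 mm above the seat top and outer faces flush with the seat's x-edges; a 29×29 mm post under the front of each armrest stands on the seat at the front corner.


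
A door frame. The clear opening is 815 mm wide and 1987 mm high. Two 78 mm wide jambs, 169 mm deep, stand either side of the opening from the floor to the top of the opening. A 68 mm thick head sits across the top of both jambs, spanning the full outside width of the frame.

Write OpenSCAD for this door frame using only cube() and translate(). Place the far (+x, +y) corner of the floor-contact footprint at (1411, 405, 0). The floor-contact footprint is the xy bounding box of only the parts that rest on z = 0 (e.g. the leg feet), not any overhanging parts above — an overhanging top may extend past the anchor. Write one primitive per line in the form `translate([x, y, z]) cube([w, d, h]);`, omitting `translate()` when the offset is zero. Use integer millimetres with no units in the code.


translate([440, 236, 0]) cube([78, 169, 1987]);
translate([1333, 236, 0]) cube([78, 169, 1987]);
translate([440, 236, 1987]) cube([971, 169, 68]);


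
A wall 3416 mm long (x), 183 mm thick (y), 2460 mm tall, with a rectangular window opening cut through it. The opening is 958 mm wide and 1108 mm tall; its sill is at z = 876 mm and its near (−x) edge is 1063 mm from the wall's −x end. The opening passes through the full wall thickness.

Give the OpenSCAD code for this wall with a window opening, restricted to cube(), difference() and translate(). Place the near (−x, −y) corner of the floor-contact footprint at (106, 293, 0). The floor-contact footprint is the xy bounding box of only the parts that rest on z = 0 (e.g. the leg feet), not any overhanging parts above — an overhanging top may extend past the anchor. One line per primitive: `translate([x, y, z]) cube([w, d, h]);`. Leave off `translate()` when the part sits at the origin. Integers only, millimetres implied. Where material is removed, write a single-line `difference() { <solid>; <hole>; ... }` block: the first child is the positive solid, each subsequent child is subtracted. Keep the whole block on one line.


difference() { translate([106, 293, 0]) cube([3416, 183, 2460]); translate([1169, 293, 876]) cube([958, 183, 1108]); }


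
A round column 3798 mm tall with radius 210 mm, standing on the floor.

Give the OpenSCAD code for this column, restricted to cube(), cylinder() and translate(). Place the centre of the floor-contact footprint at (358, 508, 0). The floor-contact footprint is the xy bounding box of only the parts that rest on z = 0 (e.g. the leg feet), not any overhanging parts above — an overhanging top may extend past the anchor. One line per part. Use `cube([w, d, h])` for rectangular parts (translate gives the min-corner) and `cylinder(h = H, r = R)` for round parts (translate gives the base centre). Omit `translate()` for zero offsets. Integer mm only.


translate([358, 508, 0]) cylinder(h = 3798, r = 210);


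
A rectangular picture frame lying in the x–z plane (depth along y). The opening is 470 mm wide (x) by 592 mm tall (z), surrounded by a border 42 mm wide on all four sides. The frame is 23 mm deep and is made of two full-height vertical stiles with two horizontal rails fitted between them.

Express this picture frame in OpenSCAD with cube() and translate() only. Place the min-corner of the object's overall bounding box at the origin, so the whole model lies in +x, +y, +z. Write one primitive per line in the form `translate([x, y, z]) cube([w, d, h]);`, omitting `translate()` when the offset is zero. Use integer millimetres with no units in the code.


cube([42, 23, 676]);
translate([512, 0, 0]) cube([42, 23, 676]);
translate([42, 0, 0]) cube([470, 23, 42]);
translate([42, 0, 634]) cube([470, 23, 42]);


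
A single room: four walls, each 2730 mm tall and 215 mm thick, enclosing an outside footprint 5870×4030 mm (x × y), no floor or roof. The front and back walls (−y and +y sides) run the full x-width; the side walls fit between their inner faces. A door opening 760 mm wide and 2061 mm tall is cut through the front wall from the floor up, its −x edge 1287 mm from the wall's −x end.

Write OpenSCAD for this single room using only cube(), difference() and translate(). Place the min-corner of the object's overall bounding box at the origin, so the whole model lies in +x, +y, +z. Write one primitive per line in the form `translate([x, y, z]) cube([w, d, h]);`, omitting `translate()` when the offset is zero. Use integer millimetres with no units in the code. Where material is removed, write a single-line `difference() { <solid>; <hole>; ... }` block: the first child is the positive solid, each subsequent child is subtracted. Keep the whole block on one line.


difference() { cube([5870, 215, 2730]); translate([1287, 0, 0]) cube([760, 215, 2061]); }
translate([0, 3815, 0]) cube([5870, 215, 2730]);
translate([0, 215, 0]) cube([215, 3600, 2730]);
translate([5655, 215, 0]) cube([215, 3600, 2730]);


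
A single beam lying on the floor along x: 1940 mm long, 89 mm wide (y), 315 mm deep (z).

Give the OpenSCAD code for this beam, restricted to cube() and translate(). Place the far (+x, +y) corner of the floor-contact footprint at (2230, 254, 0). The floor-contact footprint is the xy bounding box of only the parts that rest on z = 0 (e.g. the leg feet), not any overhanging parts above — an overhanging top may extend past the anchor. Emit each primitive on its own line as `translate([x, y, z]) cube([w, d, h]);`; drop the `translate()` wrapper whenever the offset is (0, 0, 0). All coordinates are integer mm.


translate([290, 165, 0]) cube([1940, 89, 315]);


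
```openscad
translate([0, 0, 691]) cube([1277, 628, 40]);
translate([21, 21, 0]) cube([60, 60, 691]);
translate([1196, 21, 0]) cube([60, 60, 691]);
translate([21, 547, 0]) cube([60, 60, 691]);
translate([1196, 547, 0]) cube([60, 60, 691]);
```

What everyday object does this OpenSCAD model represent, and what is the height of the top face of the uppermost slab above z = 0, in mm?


A table. The table height is 731 mm.

A 1277×628×40 slab sits at z = 691 on four 60 mm square posts — a table. The top surface is at 691 + 40 = 731 mm.


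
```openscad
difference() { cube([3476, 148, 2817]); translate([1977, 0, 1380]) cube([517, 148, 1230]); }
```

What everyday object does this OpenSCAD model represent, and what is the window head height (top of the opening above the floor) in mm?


A wall with a window opening. The window head height is 2610 mm.

A wall with a rectangular opening subtracted — a window. Sill at z = 1380, opening 1230 mm tall, so the head is at 1380 + 1230 = 2610 mm.


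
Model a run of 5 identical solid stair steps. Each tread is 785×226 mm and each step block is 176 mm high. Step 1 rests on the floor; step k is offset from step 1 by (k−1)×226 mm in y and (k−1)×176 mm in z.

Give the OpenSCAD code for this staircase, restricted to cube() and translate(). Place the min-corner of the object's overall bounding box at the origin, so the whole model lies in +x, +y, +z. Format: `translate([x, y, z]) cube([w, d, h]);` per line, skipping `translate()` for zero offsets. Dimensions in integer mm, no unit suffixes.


cube([785, 226, 176]);
translate([0, 226, 176]) cube([785, 226, 176]);
translate([0, 452, 352]) cube([785, 226, 176]);
translate([0, 678, 528]) cube([785, 226, 176]);
translate([0, 904, 704]) cube([785, 226, 176]);


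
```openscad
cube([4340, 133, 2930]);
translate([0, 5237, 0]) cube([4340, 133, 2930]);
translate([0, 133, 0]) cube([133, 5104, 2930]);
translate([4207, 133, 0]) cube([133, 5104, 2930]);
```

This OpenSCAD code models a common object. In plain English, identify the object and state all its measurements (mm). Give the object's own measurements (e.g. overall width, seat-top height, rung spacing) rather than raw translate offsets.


The wall frame of a small rectangular building: four walls, each 2930 mm tall and 133 mm thick, enclosing a footprint 4340 mm (x) by 5370 mm (y) outside-to-outside, with no floor or roof. The front and back walls (the −y and +y sides) span the full width; the two side walls fit between them.


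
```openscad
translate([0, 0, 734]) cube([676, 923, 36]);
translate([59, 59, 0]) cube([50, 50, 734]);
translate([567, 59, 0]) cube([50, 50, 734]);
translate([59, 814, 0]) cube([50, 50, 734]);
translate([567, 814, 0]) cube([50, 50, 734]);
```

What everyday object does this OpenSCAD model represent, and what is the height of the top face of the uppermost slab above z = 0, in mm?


A table. The table height is 770 mm.

A 676×923×36 slab sits at z = 734 on four 50 mm square posts — a table. The top surface is at 734 + 36 = 770 mm.


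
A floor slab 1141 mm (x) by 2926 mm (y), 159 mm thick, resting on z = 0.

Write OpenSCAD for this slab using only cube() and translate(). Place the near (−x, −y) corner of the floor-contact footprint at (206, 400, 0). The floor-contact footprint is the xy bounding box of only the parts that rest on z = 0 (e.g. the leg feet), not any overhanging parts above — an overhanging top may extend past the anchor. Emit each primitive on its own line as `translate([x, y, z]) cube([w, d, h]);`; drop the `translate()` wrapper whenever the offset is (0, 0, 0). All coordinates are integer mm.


translate([206, 400, 0]) cube([1141, 2926, 159]);


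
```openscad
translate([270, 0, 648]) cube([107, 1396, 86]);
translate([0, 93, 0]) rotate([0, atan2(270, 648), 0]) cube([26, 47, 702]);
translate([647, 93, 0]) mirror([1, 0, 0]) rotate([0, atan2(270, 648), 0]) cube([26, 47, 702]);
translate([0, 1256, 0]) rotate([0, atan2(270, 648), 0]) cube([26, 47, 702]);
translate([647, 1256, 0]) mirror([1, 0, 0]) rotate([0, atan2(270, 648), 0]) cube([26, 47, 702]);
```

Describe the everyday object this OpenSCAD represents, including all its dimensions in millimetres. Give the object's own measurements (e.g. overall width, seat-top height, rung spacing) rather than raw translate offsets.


A sawhorse. A 107×1396×86 mm beam (x, y, z) sits on two A-frame leg pairs. Each pair is two raked legs of 26×47 mm section (47 mm along y) splaying symmetrically in x. Each leg rises 648 mm vertically over 270 mm of horizontal reach and is 702 mm long along its own axis. Every leg's outer bottom edge rests on the floor and its outer top edge meets a bottom edge of the beam — the left legs (tilting toward +x) meet the beam's −x bottom edge, the right legs (their mirror images, tilting toward −x) meet its +x bottom edge — so the leg tops tuck under the beam, the beam's underside is 648 mm above the floor, and the feet are 647 mm apart outside-to-outside with the beam centred between them. The two leg pairs are set in 93 mm from either end of the beam.


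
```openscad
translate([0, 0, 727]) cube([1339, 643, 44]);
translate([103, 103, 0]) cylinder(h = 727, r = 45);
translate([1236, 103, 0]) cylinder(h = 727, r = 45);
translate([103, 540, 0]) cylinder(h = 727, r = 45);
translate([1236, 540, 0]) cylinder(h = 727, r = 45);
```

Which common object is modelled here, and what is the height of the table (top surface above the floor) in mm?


A table. The table height is 771 mm.

A 1339×643×44 slab sits at z = 727 on four Ø90 mm round legs — a table. The top surface is at 727 + 44 = 771 mm.


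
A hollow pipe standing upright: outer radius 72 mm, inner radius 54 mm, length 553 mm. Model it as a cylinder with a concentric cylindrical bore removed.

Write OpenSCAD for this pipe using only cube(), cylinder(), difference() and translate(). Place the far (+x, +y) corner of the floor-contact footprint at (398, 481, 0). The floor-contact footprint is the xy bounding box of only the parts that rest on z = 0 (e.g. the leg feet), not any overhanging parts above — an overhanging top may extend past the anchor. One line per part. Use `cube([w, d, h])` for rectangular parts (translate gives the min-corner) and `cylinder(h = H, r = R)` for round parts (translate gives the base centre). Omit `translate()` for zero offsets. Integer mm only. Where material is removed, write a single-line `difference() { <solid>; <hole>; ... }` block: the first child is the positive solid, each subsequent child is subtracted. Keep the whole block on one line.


difference() { translate([326, 409, 0]) cylinder(h = 553, r = 72); translate([326, 409, 0]) cylinder(h = 553, r = 54); }


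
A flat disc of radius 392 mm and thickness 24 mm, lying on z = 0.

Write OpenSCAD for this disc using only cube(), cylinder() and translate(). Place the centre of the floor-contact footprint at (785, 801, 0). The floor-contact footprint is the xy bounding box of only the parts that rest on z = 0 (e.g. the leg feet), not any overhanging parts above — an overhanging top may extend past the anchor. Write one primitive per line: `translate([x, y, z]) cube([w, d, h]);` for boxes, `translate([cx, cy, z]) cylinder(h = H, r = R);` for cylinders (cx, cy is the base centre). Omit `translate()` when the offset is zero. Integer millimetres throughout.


translate([785, 801, 0]) cylinder(h = 24, r = 392);


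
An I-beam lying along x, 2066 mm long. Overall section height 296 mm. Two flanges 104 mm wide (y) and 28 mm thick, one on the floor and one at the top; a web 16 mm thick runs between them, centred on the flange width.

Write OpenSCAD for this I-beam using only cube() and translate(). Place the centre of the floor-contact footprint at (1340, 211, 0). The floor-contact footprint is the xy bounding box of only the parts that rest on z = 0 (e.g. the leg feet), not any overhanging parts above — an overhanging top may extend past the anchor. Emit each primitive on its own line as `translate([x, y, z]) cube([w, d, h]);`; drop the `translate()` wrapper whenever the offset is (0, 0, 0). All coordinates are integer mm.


translate([307, 159, 0]) cube([2066, 104, 28]);
translate([307, 203, 28]) cube([2066, 16, 240]);
translate([307, 159, 268]) cube([2066, 104, 28]);


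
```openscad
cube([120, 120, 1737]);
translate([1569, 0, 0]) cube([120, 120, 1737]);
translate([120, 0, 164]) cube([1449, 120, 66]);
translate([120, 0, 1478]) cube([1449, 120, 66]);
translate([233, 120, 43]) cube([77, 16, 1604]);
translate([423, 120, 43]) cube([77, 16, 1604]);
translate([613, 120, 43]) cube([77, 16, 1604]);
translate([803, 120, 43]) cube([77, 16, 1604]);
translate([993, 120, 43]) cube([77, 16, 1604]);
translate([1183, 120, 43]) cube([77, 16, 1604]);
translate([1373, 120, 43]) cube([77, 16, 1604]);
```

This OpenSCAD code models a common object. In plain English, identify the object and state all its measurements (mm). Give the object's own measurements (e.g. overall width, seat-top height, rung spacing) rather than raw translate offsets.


A fence section. Two 120×120 mm posts, 1737 mm tall, stand on the floor with a clear span of 1449 mm between their inner faces. Two horizontal rails of 120×66 mm section span the gap between the posts with their undersides at z = 164 mm and z = 1478 mm, flush with the posts' −y face. 7 pickets, each 77 mm wide, 16 mm thick and 1604 mm tall, are fixed to the +y face of the rails with their bottoms at z = 43 mm, spaced across the span with a 113 mm gap after the −x post and between neighbouring pickets, with 119 mm left before the +x post.


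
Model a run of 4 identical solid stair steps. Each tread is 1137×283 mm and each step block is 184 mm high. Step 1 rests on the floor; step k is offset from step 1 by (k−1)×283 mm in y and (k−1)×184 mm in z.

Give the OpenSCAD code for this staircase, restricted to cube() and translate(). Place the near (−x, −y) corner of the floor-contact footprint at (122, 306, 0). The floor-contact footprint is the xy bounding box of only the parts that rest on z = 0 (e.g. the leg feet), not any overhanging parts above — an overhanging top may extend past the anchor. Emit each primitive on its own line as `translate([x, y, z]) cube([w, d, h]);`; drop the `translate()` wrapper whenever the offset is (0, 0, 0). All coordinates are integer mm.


translate([122, 306, 0]) cube([1137, 283, 184]);
translate([122, 589, 184]) cube([1137, 283, 184]);
translate([122, 872, 368]) cube([1137, 283, 184]);
translate([122, 1155, 552]) cube([1137, 283, 184]);


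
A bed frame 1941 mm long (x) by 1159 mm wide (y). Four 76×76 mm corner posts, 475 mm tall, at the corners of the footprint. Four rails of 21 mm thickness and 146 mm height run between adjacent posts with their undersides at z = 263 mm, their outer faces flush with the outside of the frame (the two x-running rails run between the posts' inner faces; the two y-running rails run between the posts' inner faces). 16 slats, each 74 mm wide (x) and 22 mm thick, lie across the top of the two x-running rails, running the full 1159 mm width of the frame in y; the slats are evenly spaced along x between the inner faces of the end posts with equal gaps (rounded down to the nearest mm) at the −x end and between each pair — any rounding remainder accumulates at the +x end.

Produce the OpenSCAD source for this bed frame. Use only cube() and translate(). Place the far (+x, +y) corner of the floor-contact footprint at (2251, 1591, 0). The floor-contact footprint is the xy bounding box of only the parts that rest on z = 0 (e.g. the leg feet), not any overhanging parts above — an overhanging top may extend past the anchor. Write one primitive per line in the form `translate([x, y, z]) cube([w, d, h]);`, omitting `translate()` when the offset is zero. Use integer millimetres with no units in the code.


// slat z = rail_z + rail_h = 263 + 146 = 409
// slat gap = ⌊(1789 − 16·74) / 17⌋ = 35
translate([310, 432, 0]) cube([76, 76, 475]);
translate([310, 1515, 0]) cube([76, 76, 475]);
translate([2175, 432, 0]) cube([76, 76, 475]);
translate([2175, 1515, 0]) cube([76, 76, 475]);
translate([386, 432, 263]) cube([1789, 21, 146]);
translate([386, 1570, 263]) cube([1789, 21, 146]);
translate([310, 508, 263]) cube([21, 1007, 146]);
translate([2230, 508, 263]) cube([21, 1007, 146]);
translate([421, 432, 409]) cube([74, 1159, 22]);
translate([530, 432, 409]) cube([74, 1159, 22]);
translate([639, 432, 409]) cube([74, 1159, 22]);
translate([748, 432, 409]) cube([74, 1159, 22]);
translate([857, 432, 409]) cube([74, 1159, 22]);
translate([966, 432, 409]) cube([74, 1159, 22]);
translate([1075, 432, 409]) cube([74, 1159, 22]);
translate([1184, 432, 409]) cube([74, 1159, 22]);
translate([1293, 432, 409]) cube([74, 1159, 22]);
translate([1402, 432, 409]) cube([74, 1159, 22]);
translate([1511, 432, 409]) cube([74, 1159, 22]);
translate([1620, 432, 409]) cube([74, 1159, 22]);
translate([1729, 432, 409]) cube([74, 1159, 22]);
translate([1838, 432, 409]) cube([74, 1159, 22]);
translate([1947, 432, 409]) cube([74, 1159, 22]);
translate([2056, 432, 409]) cube([74, 1159, 22]);


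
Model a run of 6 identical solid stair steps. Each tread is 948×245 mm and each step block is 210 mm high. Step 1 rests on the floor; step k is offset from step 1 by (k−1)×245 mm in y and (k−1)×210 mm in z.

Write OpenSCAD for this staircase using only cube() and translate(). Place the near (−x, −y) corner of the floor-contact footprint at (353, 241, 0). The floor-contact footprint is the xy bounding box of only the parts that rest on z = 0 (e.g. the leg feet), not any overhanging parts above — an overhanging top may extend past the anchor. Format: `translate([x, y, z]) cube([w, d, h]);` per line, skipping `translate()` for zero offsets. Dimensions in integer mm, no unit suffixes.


translate([353, 241, 0]) cube([948, 245, 210]);
translate([353, 486, 210]) cube([948, 245, 210]);
translate([353, 731, 420]) cube([948, 245, 210]);
translate([353, 976, 630]) cube([948, 245, 210]);
translate([353, 1221, 840]) cube([948, 245, 210]);
translate([353, 1466, 1050]) cube([948, 245, 210]);


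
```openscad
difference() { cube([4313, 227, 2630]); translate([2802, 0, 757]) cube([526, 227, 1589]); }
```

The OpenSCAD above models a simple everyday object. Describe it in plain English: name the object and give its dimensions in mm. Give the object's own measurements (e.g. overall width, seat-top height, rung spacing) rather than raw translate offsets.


A wall 4313 mm long (x), 227 mm thick (y), 2630 mm tall, with a rectangular window opening cut through it. The opening is 526 mm wide and 1589 mm tall; its sill is at z = 757 mm and its near (−x) edge is 2802 mm from the wall's −x end. The opening passes through the full wall thickness.


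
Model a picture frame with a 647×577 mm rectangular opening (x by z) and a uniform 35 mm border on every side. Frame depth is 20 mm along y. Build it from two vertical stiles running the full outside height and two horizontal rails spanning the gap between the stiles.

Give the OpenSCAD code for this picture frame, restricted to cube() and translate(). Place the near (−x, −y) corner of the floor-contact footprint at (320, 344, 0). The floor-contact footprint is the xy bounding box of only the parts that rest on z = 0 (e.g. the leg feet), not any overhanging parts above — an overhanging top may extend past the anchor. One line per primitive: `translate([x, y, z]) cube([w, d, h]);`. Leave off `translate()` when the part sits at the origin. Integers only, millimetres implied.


translate([320, 344, 0]) cube([35, 20, 647]);
translate([1002, 344, 0]) cube([35, 20, 647]);
translate([355, 344, 0]) cube([647, 20, 35]);
translate([355, 344, 612]) cube([647, 20, 35]);


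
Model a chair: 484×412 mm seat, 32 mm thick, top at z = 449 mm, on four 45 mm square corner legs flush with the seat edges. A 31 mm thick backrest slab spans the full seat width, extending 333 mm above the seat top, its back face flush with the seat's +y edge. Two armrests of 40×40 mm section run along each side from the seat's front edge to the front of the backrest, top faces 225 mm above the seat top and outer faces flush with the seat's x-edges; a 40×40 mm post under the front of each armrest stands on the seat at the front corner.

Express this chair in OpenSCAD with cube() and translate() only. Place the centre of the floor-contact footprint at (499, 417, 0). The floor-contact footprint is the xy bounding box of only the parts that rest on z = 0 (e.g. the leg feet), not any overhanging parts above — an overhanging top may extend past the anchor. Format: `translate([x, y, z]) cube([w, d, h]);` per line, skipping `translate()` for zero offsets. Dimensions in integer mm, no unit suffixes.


translate([257, 211, 417]) cube([484, 412, 32]);
translate([257, 211, 0]) cube([45, 45, 417]);
translate([696, 211, 0]) cube([45, 45, 417]);
translate([257, 578, 0]) cube([45, 45, 417]);
translate([696, 578, 0]) cube([45, 45, 417]);
translate([257, 592, 449]) cube([484, 31, 333]);
translate([257, 211, 634]) cube([40, 381, 40]);
translate([701, 211, 634]) cube([40, 381, 40]);
translate([257, 211, 449]) cube([40, 40, 185]);
translate([701, 211, 449]) cube([40, 40, 185]);


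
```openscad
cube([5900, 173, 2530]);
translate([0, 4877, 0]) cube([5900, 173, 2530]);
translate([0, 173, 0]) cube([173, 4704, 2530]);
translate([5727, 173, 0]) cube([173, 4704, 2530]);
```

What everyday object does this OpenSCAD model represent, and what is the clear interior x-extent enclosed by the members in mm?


A house (or room) frame. The interior width is 5554 mm.

Four 2530 mm walls enclosing a rectangle with no floor or roof — a room or house frame. Outside width is 5900 mm and wall thickness is 173 mm, so the interior width is 5900 − 2 × 173 = 5554 mm.


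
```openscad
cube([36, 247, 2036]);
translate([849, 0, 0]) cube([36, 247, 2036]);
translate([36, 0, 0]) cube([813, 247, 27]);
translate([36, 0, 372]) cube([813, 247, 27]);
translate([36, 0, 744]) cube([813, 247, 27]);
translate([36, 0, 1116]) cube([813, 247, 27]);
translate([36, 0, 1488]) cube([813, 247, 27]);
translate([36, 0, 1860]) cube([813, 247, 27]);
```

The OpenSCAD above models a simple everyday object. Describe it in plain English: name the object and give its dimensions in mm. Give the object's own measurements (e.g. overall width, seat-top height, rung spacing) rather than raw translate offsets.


An open bookshelf. Two side panels, each 36 mm thick, 247 mm deep and 2036 mm tall, stand 885 mm apart (outside-to-outside). Between them sit 6 shelves, each 27 mm thick and 247 mm deep, spanning the full gap between the sides. The bottom shelf rests on the floor (its underside at z = 0) and the clear gap between one shelf's top and the next shelf's underside is 345 mm.


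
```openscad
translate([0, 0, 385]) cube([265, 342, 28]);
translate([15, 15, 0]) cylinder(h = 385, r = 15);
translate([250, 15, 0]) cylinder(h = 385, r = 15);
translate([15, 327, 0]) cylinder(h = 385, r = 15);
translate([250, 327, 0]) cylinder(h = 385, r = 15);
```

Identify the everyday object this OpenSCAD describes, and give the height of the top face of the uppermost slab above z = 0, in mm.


A stool. The seat height is 413 mm.

A 265×342×28 slab at z = 385 on four corner cylinders — a stool. The seat top is 385 + 28 = 413 mm.


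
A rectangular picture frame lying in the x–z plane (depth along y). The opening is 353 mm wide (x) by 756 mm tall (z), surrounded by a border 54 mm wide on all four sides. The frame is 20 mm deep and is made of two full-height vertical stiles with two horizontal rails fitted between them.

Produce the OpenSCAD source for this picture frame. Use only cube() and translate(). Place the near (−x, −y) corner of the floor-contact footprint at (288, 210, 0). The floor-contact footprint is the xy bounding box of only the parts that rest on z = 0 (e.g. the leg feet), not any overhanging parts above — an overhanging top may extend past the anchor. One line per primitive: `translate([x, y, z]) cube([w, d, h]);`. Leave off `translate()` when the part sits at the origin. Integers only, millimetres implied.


translate([288, 210, 0]) cube([54, 20, 864]);
translate([695, 210, 0]) cube([54, 20, 864]);
translate([342, 210, 0]) cube([353, 20, 54]);
translate([342, 210, 810]) cube([353, 20, 54]);


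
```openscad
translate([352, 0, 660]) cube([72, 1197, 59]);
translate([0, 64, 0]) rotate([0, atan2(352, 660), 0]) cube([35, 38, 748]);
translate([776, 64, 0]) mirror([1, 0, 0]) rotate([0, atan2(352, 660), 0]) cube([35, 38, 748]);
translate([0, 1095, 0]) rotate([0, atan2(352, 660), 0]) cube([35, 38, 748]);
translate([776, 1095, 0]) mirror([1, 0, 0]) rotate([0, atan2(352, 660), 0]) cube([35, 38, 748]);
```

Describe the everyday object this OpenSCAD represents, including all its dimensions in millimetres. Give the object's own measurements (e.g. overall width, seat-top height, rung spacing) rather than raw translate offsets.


A sawhorse. A 72×1197×59 mm beam (x, y, z) sits on two A-frame leg pairs. Each pair is two raked legs of 35×38 mm section (38 mm along y) splaying symmetrically in x. Each leg rises 660 mm vertically over 352 mm of horizontal reach and is 748 mm long along its own axis. Every leg's outer bottom edge rests on the floor and its outer top edge meets a bottom edge of the beam — the left legs (tilting toward +x) meet the beam's −x bottom edge, the right legs (their mirror images, tilting toward −x) meet its +x bottom edge — so the leg tops tuck under the beam, the beam's underside is 660 mm above the floor, and the feet are 776 mm apart outside-to-outside with the beam centred between them. The two leg pairs are set in 64 mm from either end of the beam.


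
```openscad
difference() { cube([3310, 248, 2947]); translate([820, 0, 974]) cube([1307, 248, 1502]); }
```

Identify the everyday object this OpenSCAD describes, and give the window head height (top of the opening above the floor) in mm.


A wall with a window opening. The window head height is 2476 mm.

A wall with a rectangular opening subtracted — a window. Sill at z = 974, opening 1502 mm tall, so the head is at 974 + 1502 = 2476 mm.


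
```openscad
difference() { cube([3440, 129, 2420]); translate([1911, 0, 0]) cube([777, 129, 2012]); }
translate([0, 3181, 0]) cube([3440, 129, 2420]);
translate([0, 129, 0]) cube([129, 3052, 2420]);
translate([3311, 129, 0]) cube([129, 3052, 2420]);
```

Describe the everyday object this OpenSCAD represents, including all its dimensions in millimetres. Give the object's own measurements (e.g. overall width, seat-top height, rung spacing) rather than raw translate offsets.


A single room: four walls, each 2420 mm tall and 129 mm thick, enclosing an outside footprint 3440×3310 mm (x × y), no floor or roof. The front and back walls (−y and +y sides) run the full x-width; the side walls fit between their inner faces. A door opening 777 mm wide and 2012 mm tall is cut through the front wall from the floor up, its −x edge 1911 mm from the wall's −x end.


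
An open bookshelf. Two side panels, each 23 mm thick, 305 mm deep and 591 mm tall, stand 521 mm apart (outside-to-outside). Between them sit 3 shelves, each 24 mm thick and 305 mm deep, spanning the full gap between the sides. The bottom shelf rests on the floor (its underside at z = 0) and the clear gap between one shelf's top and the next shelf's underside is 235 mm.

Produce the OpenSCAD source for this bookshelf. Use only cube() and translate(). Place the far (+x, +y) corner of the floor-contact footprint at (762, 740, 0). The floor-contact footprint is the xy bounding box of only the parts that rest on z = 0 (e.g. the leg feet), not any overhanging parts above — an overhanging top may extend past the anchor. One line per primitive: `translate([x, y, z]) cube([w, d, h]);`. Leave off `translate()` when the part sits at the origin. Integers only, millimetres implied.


translate([241, 435, 0]) cube([23, 305, 591]);
translate([739, 435, 0]) cube([23, 305, 591]);
translate([264, 435, 0]) cube([475, 305, 24]);
translate([264, 435, 259]) cube([475, 305, 24]);
translate([264, 435, 518]) cube([475, 305, 24]);


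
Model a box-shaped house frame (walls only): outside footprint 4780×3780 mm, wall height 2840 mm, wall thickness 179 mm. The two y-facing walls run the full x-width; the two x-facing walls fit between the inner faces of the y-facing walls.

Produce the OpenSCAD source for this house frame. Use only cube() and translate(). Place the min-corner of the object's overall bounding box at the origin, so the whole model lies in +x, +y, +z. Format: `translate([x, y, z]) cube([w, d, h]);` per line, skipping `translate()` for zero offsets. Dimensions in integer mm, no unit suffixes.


cube([4780, 179, 2840]);
translate([0, 3601, 0]) cube([4780, 179, 2840]);
translate([0, 179, 0]) cube([179, 3422, 2840]);
translate([4601, 179, 0]) cube([179, 3422, 2840]);


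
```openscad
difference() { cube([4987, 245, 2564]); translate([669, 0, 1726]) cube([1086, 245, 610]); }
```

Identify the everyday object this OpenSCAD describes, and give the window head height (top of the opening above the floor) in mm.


A wall with a window opening. The window head height is 2336 mm.

A wall with a rectangular opening subtracted — a window. Sill at z = 1726, opening 610 mm tall, so the head is at 1726 + 610 = 2336 mm.


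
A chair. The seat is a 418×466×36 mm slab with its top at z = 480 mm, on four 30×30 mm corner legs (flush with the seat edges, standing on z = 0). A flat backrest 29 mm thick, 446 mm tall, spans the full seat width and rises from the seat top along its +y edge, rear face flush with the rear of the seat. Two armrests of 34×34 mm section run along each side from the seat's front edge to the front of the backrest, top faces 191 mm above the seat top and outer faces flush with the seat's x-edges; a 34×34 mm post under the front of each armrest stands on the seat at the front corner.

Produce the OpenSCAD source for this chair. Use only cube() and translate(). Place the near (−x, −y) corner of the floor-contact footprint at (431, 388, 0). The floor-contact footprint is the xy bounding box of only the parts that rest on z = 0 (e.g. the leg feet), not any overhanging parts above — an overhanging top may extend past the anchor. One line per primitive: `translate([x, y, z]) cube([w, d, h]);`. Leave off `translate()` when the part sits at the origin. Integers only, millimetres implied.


translate([431, 388, 444]) cube([418, 466, 36]);
translate([431, 388, 0]) cube([30, 30, 444]);
translate([819, 388, 0]) cube([30, 30, 444]);
translate([431, 824, 0]) cube([30, 30, 444]);
translate([819, 824, 0]) cube([30, 30, 444]);
translate([431, 825, 480]) cube([418, 29, 446]);
translate([431, 388, 637]) cube([34, 437, 34]);
translate([815, 388, 637]) cube([34, 437, 34]);
translate([431, 388, 480]) cube([34, 34, 157]);
translate([815, 388, 480]) cube([34, 34, 157]);


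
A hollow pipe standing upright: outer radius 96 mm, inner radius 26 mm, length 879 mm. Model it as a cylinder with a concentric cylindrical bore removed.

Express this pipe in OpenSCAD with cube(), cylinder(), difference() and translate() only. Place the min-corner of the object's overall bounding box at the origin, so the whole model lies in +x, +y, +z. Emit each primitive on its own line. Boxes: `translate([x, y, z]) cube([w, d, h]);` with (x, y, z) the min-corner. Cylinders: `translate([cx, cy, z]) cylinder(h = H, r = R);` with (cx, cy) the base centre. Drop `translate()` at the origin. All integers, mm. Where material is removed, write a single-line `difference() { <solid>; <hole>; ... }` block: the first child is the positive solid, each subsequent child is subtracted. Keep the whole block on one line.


difference() { translate([96, 96, 0]) cylinder(h = 879, r = 96); translate([96, 96, 0]) cylinder(h = 879, r = 26); }


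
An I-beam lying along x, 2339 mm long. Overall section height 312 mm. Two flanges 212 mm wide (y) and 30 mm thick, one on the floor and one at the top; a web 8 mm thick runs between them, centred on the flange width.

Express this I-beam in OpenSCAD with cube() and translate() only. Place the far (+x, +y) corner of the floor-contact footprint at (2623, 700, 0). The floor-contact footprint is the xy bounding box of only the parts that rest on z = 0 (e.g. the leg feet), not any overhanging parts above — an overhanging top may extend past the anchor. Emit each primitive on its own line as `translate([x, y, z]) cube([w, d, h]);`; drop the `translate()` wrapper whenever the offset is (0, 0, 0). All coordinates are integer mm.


translate([284, 488, 0]) cube([2339, 212, 30]);
translate([284, 590, 30]) cube([2339, 8, 252]);
translate([284, 488, 282]) cube([2339, 212, 30]);


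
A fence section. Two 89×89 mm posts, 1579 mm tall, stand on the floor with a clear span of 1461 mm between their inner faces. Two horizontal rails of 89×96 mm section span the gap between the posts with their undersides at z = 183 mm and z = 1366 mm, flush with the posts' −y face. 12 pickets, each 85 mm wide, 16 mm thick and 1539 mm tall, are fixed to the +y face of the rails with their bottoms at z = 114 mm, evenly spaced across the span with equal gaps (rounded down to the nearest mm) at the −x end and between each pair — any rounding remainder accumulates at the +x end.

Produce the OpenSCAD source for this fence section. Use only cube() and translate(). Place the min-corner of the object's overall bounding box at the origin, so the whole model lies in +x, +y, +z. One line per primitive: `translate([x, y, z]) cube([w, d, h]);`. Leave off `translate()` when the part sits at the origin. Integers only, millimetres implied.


cube([89, 89, 1579]);
translate([1550, 0, 0]) cube([89, 89, 1579]);
translate([89, 0, 183]) cube([1461, 89, 96]);
translate([89, 0, 1366]) cube([1461, 89, 96]);
translate([122, 89, 114]) cube([85, 16, 1539]);
translate([240, 89, 114]) cube([85, 16, 1539]);
translate([358, 89, 114]) cube([85, 16, 1539]);
translate([476, 89, 114]) cube([85, 16, 1539]);
translate([594, 89, 114]) cube([85, 16, 1539]);
translate([712, 89, 114]) cube([85, 16, 1539]);
translate([830, 89, 114]) cube([85, 16, 1539]);
translate([948, 89, 114]) cube([85, 16, 1539]);
translate([1066, 89, 114]) cube([85, 16, 1539]);
translate([1184, 89, 114]) cube([85, 16, 1539]);
translate([1302, 89, 114]) cube([85, 16, 1539]);
translate([1420, 89, 114]) cube([85, 16, 1539]);


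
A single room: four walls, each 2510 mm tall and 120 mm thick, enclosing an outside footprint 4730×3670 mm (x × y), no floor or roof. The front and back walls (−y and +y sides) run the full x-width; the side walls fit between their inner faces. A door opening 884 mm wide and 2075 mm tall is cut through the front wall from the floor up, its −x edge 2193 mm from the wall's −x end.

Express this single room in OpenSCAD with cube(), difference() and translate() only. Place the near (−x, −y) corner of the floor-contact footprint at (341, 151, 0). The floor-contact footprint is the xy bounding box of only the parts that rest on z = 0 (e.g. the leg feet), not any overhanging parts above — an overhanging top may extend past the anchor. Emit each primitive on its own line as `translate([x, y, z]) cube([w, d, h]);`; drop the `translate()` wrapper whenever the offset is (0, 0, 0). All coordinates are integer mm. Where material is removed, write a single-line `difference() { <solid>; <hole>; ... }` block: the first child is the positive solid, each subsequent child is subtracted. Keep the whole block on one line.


difference() { translate([341, 151, 0]) cube([4730, 120, 2510]); translate([2534, 151, 0]) cube([884, 120, 2075]); }
translate([341, 3701, 0]) cube([4730, 120, 2510]);
translate([341, 271, 0]) cube([120, 3430, 2510]);
translate([4951, 271, 0]) cube([120, 3430, 2510]);


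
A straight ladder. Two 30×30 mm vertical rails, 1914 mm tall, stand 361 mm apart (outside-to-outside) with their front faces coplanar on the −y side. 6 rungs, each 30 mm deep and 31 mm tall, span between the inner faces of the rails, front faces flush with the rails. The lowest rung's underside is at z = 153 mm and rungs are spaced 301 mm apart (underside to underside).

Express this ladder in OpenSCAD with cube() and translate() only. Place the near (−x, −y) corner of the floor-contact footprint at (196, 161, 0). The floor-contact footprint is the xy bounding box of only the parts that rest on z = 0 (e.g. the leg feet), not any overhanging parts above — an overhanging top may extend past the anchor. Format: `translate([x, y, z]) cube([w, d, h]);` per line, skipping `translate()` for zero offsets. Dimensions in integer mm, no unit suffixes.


translate([196, 161, 0]) cube([30, 30, 1914]);
translate([527, 161, 0]) cube([30, 30, 1914]);
translate([226, 161, 153]) cube([301, 30, 31]);
translate([226, 161, 454]) cube([301, 30, 31]);
translate([226, 161, 755]) cube([301, 30, 31]);
translate([226, 161, 1056]) cube([301, 30, 31]);
translate([226, 161, 1357]) cube([301, 30, 31]);
translate([226, 161, 1658]) cube([301, 30, 31]);


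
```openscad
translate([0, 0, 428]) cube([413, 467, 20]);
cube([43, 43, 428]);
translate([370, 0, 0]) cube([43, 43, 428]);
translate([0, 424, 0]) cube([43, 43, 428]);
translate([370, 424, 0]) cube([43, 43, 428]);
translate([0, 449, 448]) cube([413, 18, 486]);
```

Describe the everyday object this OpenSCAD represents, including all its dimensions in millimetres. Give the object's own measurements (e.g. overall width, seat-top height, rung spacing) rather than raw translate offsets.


A chair. The seat is a 413×467×20 mm slab with its top at z = 448 mm, on four 43×43 mm corner legs (flush with the seat edges, standing on z = 0). A flat backrest 18 mm thick, 486 mm tall, spans the full seat width and rises from the seat top along its +y edge, rear face flush with the rear of the seat.
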